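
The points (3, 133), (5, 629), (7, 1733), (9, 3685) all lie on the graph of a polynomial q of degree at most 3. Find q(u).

Write q(u) = au^3 + bu^2 + cu + d. Substituting each data point gives a linear system:
  27a + 9b + 3c + d = 133
  125a + 25b + 5c + d = 629
  343a + 49b + 7c + d = 1733
  729a + 81b + 9c + d = 3685
Solving the system yields a = 5, b = 1, c = -5, d = 4.
So q(u) = 5u^3 + u^2 - 5u + 4.
Check: q(7) = 1733. ✓

q(u) = 5u^3 + u^2 - 5u + 4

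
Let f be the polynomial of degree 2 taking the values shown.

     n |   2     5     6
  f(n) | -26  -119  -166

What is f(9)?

-355

Using the Lagrange interpolation formula with nodes 2, 5, 6:
  L_0(n) = (n - 5)(n - 6) / 12
  L_1(n) = (n - 2)(n - 6) / -3
  L_2(n) = (n - 2)(n - 5) / 4
Then f(n) = -26·L_0(n) - 119·L_1(n) - 166·L_2(n).
Expanding and collecting terms gives f(n) = -4n^2 - 3n - 4.
Evaluating at n = 9: f(9) = -355.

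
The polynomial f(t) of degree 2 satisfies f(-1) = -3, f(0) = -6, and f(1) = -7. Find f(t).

f(t) = t^2 - 2t - 6

Write f(t) = at^2 + bt + c. Substituting each data point gives a linear system:
  a - b + c = -3
  c = -6
  a + b + c = -7
Solving the system yields a = 1, b = -2, c = -6.
So f(t) = t^2 - 2t - 6.
Check: f(-1) = -3. ✓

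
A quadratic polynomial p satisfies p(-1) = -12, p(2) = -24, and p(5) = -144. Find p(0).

-4

Using the Lagrange interpolation formula with nodes -1, 2, 5:
  L_0(t) = (t - 2)(t - 5) / 18
  L_1(t) = (t + 1)(t - 5) / -9
  L_2(t) = (t + 1)(t - 2) / 18
Then p(t) = -12·L_0(t) - 24·L_1(t) - 144·L_2(t).
Expanding and collecting terms gives p(t) = -6t^2 + 2t - 4.
Evaluating at t = 0: p(0) = -4.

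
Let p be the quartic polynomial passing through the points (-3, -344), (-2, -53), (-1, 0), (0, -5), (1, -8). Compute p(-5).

-2960

Using the Lagrange interpolation formula with nodes -3, -2, -1, 0, 1:
  L_0(n) = (n + 2)(n + 1)n(n - 1) / 24
  L_1(n) = (n + 3)(n + 1)n(n - 1) / -6
  L_2(n) = (n + 3)(n + 2)n(n - 1) / 4
  L_3(n) = (n + 3)(n + 2)(n + 1)(n - 1) / -6
  L_4(n) = (n + 3)(n + 2)(n + 1)n / 24
Then p(n) = -344·L_0(n) - 53·L_1(n) + 0·L_2(n) - 5·L_3(n) - 8·L_4(n).
Expanding and collecting terms gives p(n) = -5n^4 + 6n^2 - 4n - 5.
Evaluating at n = -5: p(-5) = -2960.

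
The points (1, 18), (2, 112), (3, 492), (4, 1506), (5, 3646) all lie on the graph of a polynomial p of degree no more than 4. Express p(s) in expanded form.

Write p(s) = as^4 + bs^3 + cs^2 + ds + e. Substituting each data point gives a linear system:
  a + b + c + d + e = 18
  16a + 8b + 4c + 2d + e = 112
  81a + 27b + 9c + 3d + e = 492
  256a + 64b + 16c + 4d + e = 1506
  625a + 125b + 25c + 5d + e = 3646
Solving the system yields a = 6, b = -2, c = 5, d = 3, e = 6.
So p(s) = 6s^4 - 2s^3 + 5s^2 + 3s + 6.
Check: p(4) = 1506. ✓

p(s) = 6s^4 - 2s^3 + 5s^2 + 3s + 6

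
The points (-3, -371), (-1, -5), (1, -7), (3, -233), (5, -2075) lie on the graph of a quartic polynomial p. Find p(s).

p(s) = -4s^4 + 3s^3 + 3s^2 - 4s - 5

Write p(s) = as^4 + bs^3 + cs^2 + ds + e. Substituting each data point gives a linear system:
  81a - 27b + 9c - 3d + e = -371
  a - b + c - d + e = -5
  a + b + c + d + e = -7
  81a + 27b + 9c + 3d + e = -233
  625a + 125b + 25c + 5d + e = -2075
Solving the system yields a = -4, b = 3, c = 3, d = -4, e = -5.
So p(s) = -4s^4 + 3s^3 + 3s^2 - 4s - 5.
Check: p(5) = -2075. ✓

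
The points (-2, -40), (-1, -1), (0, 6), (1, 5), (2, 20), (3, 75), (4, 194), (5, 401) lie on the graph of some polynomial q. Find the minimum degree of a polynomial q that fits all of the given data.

Forward differences of the values at x = -2, -1, 0, 1, 2, 3, 4, 5:
  q  : -40  -1  6  5  20  75  194  401
  Δ  : 39  7  -1  15  55  119  207
  Δ^2: -32  -8  16  40  64  88
  Δ^3: 24  24  24  24  24
  Δ^4: 0  0  0  0
  Δ^5: 0  0  0
  Δ^6: 0  0
  Δ^7: 0
The third differences are constant (24) and nonzero, while all higher differences vanish, so the minimal degree is 3.

3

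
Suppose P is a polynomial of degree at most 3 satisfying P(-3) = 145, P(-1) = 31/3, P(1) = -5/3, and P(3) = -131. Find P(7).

Write P(u) = au^3 + bu^2 + cu + d. Substituting each data point gives a linear system:
  -27a + 9b - 3c + d = 145
  -a + b - c + d = 31/3
  a + b + c + d = -5/3
  27a + 9b + 3c + d = -131
Solving the system yields a = -5, b = 1/3, c = -1, d = 4.
So P(u) = -5u^3 + (1/3)u^2 - u + 4.
Then P(7) = -5105/3.

-5105/3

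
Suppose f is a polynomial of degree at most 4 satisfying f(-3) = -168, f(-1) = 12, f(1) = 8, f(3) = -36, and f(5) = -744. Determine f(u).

f(u) = -2u^4 + 3u^3 + 6u^2 - 5u + 6

Using the Lagrange interpolation formula with nodes -3, -1, 1, 3, 5:
  L_0(u) = (u + 1)(u - 1)(u - 3)(u - 5) / 384
  L_1(u) = (u + 3)(u - 1)(u - 3)(u - 5) / -96
  L_2(u) = (u + 3)(u + 1)(u - 3)(u - 5) / 64
  L_3(u) = (u + 3)(u + 1)(u - 1)(u - 5) / -96
  L_4(u) = (u + 3)(u + 1)(u - 1)(u - 3) / 384
Then f(u) = -168·L_0(u) + 12·L_1(u) + 8·L_2(u) - 36·L_3(u) - 744·L_4(u).
Expanding and collecting terms gives f(u) = -2u⁴ + 3u³ + 6u² - 5u + 6.
Check: f(-1) = 12. ✓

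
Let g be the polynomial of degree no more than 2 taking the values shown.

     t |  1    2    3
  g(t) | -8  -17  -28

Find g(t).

g(t) = -t^2 - 6t - 1

Using the Lagrange interpolation formula with nodes 1, 2, 3:
  L_0(t) = (t - 2)(t - 3) / 2
  L_1(t) = (t - 1)(t - 3) / -1
  L_2(t) = (t - 1)(t - 2) / 2
Then g(t) = -8·L_0(t) - 17·L_1(t) - 28·L_2(t).
Expanding and collecting terms gives g(t) = -t^2 - 6t - 1.
Check: g(1) = -8. ✓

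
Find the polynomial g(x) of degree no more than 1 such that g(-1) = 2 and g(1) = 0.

g(x) = -x + 1

Write g(x) = ax + b. Substituting each data point gives a linear system:
  -a + b = 2
  a + b = 0
Solving the system yields a = -1, b = 1.
So g(x) = -x + 1.
Check: g(-1) = 2. ✓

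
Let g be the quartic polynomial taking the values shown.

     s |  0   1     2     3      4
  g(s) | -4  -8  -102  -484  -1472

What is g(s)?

Using the Lagrange interpolation formula with nodes 0, 1, 2, 3, 4:
  L_0(s) = (s - 1)(s - 2)(s - 3)(s - 4) / 24
  L_1(s) = s(s - 2)(s - 3)(s - 4) / -6
  L_2(s) = s(s - 1)(s - 3)(s - 4) / 4
  L_3(s) = s(s - 1)(s - 2)(s - 4) / -6
  L_4(s) = s(s - 1)(s - 2)(s - 3) / 24
Then g(s) = -4·L_0(s) - 8·L_1(s) - 102·L_2(s) - 484·L_3(s) - 1472·L_4(s).
Expanding and collecting terms gives g(s) = -5s^4 - 3s^3 - s^2 + 5s - 4.
Check: g(0) = -4. ✓

g(s) = -5s^4 - 3s^3 - s^2 + 5s - 4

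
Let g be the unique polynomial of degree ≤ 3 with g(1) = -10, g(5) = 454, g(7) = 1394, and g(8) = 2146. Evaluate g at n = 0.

-6

Write g(n) = an^3 + bn^2 + cn + d. Substituting each data point gives a linear system:
  a + b + c + d = -10
  125a + 25b + 5c + d = 454
  343a + 49b + 7c + d = 1394
  512a + 64b + 8c + d = 2146
Solving the system yields a = 5, b = -6, c = -3, d = -6.
So g(n) = 5n^3 - 6n^2 - 3n - 6.
Then g(0) = -6.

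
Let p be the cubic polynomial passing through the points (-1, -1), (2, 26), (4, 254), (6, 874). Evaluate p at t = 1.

-1

Using the Lagrange interpolation formula with nodes -1, 2, 4, 6:
  L_0(t) = (t - 2)(t - 4)(t - 6) / -105
  L_1(t) = (t + 1)(t - 4)(t - 6) / 24
  L_2(t) = (t + 1)(t - 2)(t - 6) / -20
  L_3(t) = (t + 1)(t - 2)(t - 4) / 56
Then p(t) = -1·L_0(t) + 26·L_1(t) + 254·L_2(t) + 874·L_3(t).
Expanding and collecting terms gives p(t) = 4t^3 + t^2 - 4t - 2.
Evaluating at t = 1: p(1) = -1.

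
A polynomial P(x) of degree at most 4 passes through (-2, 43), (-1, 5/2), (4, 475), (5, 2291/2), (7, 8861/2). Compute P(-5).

2921/2

Using the Lagrange interpolation formula with nodes -2, -1, 4, 5, 7:
  L_0(x) = (x + 1)(x - 4)(x - 5)(x - 7) / 378
  L_1(x) = (x + 2)(x - 4)(x - 5)(x - 7) / -240
  L_2(x) = (x + 2)(x + 1)(x - 5)(x - 7) / 90
  L_3(x) = (x + 2)(x + 1)(x - 4)(x - 7) / -84
  L_4(x) = (x + 2)(x + 1)(x - 4)(x - 5) / 432
Then P(x) = 43·L_0(x) + 5/2·L_1(x) + 475·L_2(x) + 2291/2·L_3(x) + 8861/2·L_4(x).
Expanding and collecting terms gives P(x) = 2x⁴ - (3/2)x³ + 2x² + 6x + 3.
Evaluating at x = -5: P(-5) = 2921/2.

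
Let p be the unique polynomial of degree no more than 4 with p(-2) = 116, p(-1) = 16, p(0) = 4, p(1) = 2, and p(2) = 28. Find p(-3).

478

Forward differences of the values at s = -2, -1, 0, 1, 2:
  p  : 116  16  4  2  28
  Δ  : -100  -12  -2  26
  Δ^2: 88  10  28
  Δ^3: -78  18
  Δ^4: 96
The fourth differences are constant, confirming degree 4.
Interpolating (Newton forward form) and evaluating at s = -3 gives p(-3) = 478.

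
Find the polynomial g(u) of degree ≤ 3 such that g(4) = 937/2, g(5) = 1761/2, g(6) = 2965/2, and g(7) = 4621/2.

Write g(u) = au^3 + bu^2 + cu + d. Substituting each data point gives a linear system:
  64a + 16b + 4c + d = 937/2
  125a + 25b + 5c + d = 1761/2
  216a + 36b + 6c + d = 2965/2
  343a + 49b + 7c + d = 4621/2
Solving the system yields a = 6, b = 5, c = 1, d = 1/2.
So g(u) = 6u^3 + 5u^2 + u + 1/2.
Check: g(7) = 4621/2. ✓

g(u) = 6u^3 + 5u^2 + u + 1/2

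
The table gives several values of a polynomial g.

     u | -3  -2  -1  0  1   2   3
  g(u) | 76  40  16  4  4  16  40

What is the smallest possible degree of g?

2

Forward differences of the values at u = -3, -2, -1, 0, 1, 2, 3:
  g  : 76  40  16  4  4  16  40
  Δ  : -36  -24  -12  0  12  24
  Δ^2: 12  12  12  12  12
  Δ^3: 0  0  0  0
  Δ^4: 0  0  0
  Δ^5: 0  0
  Δ^6: 0
The second differences are constant (12) and nonzero, while all higher differences vanish, so the minimal degree is 2.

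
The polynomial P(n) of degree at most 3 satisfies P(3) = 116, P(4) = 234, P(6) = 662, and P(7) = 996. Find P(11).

Write P(n) = an^3 + bn^2 + cn + d. Substituting each data point gives a linear system:
  27a + 9b + 3c + d = 116
  64a + 16b + 4c + d = 234
  216a + 36b + 6c + d = 662
  343a + 49b + 7c + d = 996
Solving the system yields a = 2, b = 6, c = 2, d = 2.
So P(n) = 2n^3 + 6n^2 + 2n + 2.
Then P(11) = 3412.

3412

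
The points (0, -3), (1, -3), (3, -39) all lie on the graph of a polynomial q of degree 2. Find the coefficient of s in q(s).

Write q(s) = as^2 + bs + c. Substituting each data point gives a linear system:
  c = -3
  a + b + c = -3
  9a + 3b + c = -39
Solving the system yields a = -6, b = 6, c = -3.
So q(s) = -6s² + 6s - 3.
The coefficient of s is 6.

6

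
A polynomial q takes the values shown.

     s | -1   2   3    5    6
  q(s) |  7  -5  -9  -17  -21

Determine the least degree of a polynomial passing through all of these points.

1

Divided differences on the nodes -1, 2, 3, 5, 6:
  order 0: 7  -5  -9  -17  -21
  order 1: -4  -4  -4  -4
  order 2: 0  0  0
  order 3: 0  0
  order 4: 0
The order-1 divided differences are all -4 (nonzero) and every higher order vanishes, so the data lies on a polynomial of degree exactly 1.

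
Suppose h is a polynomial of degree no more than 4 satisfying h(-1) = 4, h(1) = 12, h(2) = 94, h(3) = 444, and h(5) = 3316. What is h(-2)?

54

Using the Lagrange interpolation formula with nodes -1, 1, 2, 3, 5:
  L_0(x) = (x - 1)(x - 2)(x - 3)(x - 5) / 144
  L_1(x) = (x + 1)(x - 2)(x - 3)(x - 5) / -16
  L_2(x) = (x + 1)(x - 1)(x - 3)(x - 5) / 9
  L_3(x) = (x + 1)(x - 1)(x - 2)(x - 5) / -16
  L_4(x) = (x + 1)(x - 1)(x - 2)(x - 3) / 144
Then h(x) = 4·L_0(x) + 12·L_1(x) + 94·L_2(x) + 444·L_3(x) + 3316·L_4(x).
Expanding and collecting terms gives h(x) = 5x^4 + 2x^3 - 3x^2 + 2x + 6.
Evaluating at x = -2: h(-2) = 54.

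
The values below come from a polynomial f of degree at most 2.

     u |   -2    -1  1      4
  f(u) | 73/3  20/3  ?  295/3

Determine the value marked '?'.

22/3

The 3 known points determine the degree-2 polynomial uniquely.
Write f(u) = au^2 + bu + c. Substituting each data point gives a linear system:
  4a - 2b + c = 73/3
  a - b + c = 20/3
  16a + 4b + c = 295/3
Solving the system yields a = 6, b = 1/3, c = 1.
So f(u) = 6u^2 + (1/3)u + 1.
Then f(1) = 22/3.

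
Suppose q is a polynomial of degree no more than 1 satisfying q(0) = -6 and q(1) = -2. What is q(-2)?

Using the Lagrange interpolation formula with nodes 0, 1:
  L_0(s) = (s - 1) / -1
  L_1(s) = s / 1
Then q(s) = -6·L_0(s) - 2·L_1(s).
Expanding and collecting terms gives q(s) = 4s - 6.
Evaluating at s = -2: q(-2) = -14.

-14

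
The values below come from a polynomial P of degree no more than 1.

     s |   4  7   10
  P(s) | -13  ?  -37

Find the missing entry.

On equispaced nodes a degree-1 polynomial has vanishing second forward difference, so
  P(4) - 2·P(7) + P(10) = 0.
Substituting the known values and solving for P(7):
  -2·P(7) = 50
  P(7) = -25.

-25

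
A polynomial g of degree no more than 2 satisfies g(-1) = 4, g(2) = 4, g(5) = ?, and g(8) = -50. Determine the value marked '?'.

-14

On equispaced nodes a degree-2 polynomial has vanishing third forward difference, so
  - g(-1) + 3·g(2) - 3·g(5) + g(8) = 0.
Substituting the known values and solving for g(5):
  -3·g(5) = 42
  g(5) = -14.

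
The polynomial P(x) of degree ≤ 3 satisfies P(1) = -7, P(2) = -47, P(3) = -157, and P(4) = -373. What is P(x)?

Write P(x) = ax^3 + bx^2 + cx + d. Substituting each data point gives a linear system:
  a + b + c + d = -7
  8a + 4b + 2c + d = -47
  27a + 9b + 3c + d = -157
  64a + 16b + 4c + d = -373
Solving the system yields a = -6, b = 1, c = -1, d = -1.
So P(x) = -6x^3 + x^2 - x - 1.
Check: P(3) = -157. ✓

P(x) = -6x^3 + x^2 - x - 1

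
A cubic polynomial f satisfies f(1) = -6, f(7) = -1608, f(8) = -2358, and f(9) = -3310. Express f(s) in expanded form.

f(s) = -4s^3 - 5s^2 + s + 2

Write f(s) = as^3 + bs^2 + cs + d. Substituting each data point gives a linear system:
  a + b + c + d = -6
  343a + 49b + 7c + d = -1608
  512a + 64b + 8c + d = -2358
  729a + 81b + 9c + d = -3310
Solving the system yields a = -4, b = -5, c = 1, d = 2.
So f(s) = -4s^3 - 5s^2 + s + 2.
Check: f(1) = -6. ✓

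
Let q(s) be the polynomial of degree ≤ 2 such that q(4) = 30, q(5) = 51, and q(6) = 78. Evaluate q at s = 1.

Forward differences of the values at s = 4, 5, 6:
  q  : 30  51  78
  Δ  : 21  27
  Δ^2: 6
The second differences are constant, confirming degree 2.
Interpolating (Newton forward form) and evaluating at s = 1 gives q(1) = 3.

3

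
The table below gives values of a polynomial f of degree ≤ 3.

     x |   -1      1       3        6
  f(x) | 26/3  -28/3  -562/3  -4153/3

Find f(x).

f(x) = -6x^3 - 2x^2 - 3x + 5/3

Using the Lagrange interpolation formula with nodes -1, 1, 3, 6:
  L_0(x) = (x - 1)(x - 3)(x - 6) / -56
  L_1(x) = (x + 1)(x - 3)(x - 6) / 20
  L_2(x) = (x + 1)(x - 1)(x - 6) / -24
  L_3(x) = (x + 1)(x - 1)(x - 3) / 105
Then f(x) = 26/3·L_0(x) - 28/3·L_1(x) - 562/3·L_2(x) - 4153/3·L_3(x).
Expanding and collecting terms gives f(x) = -6x^3 - 2x^2 - 3x + 5/3.
Check: f(1) = -28/3. ✓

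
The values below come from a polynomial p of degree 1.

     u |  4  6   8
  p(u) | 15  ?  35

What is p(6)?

25

The 2 known points determine the degree-1 polynomial uniquely.
Write p(u) = au + b. Substituting each data point gives a linear system:
  4a + b = 15
  8a + b = 35
Solving the system yields a = 5, b = -5.
So p(u) = 5u - 5.
Then p(6) = 25.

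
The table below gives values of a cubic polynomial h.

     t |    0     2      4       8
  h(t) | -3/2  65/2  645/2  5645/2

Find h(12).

Write h(t) = at^3 + bt^2 + ct + d. Substituting each data point gives a linear system:
  d = -3/2
  8a + 4b + 2c + d = 65/2
  64a + 16b + 4c + d = 645/2
  512a + 64b + 8c + d = 5645/2
Solving the system yields a = 6, b = -4, c = 1, d = -3/2.
So h(t) = 6t^3 - 4t^2 + t - 3/2.
Then h(12) = 19605/2.

19605/2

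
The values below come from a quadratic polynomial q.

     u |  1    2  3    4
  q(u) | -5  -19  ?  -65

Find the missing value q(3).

-39

The 3 known points determine the degree-2 polynomial uniquely.
Write q(u) = au^2 + bu + c. Substituting each data point gives a linear system:
  a + b + c = -5
  4a + 2b + c = -19
  16a + 4b + c = -65
Solving the system yields a = -3, b = -5, c = 3.
So q(u) = -3u² - 5u + 3.
Then q(3) = -39.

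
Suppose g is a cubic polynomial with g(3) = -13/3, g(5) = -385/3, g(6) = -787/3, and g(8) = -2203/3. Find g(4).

-139/3

Write g(n) = an^3 + bn^2 + cn + d. Substituting each data point gives a linear system:
  27a + 9b + 3c + d = -13/3
  125a + 25b + 5c + d = -385/3
  216a + 36b + 6c + d = -787/3
  512a + 64b + 8c + d = -2203/3
Solving the system yields a = -2, b = 4, c = 4, d = 5/3.
So g(n) = -2n^3 + 4n^2 + 4n + 5/3.
Then g(4) = -139/3.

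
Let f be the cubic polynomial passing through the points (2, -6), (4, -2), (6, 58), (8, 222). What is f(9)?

358

Forward differences of the values at t = 2, 4, 6, 8:
  f  : -6  -2  58  222
  Δ  : 4  60  164
  Δ^2: 56  104
  Δ^3: 48
The third differences are constant, confirming degree 3.
Interpolating (Newton forward form) and evaluating at t = 9 gives f(9) = 358.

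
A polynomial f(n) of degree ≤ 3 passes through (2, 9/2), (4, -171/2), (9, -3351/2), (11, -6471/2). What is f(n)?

f(n) = -3n^3 + 6n^2 + 3n - 3/2

Write f(n) = an^3 + bn^2 + cn + d. Substituting each data point gives a linear system:
  8a + 4b + 2c + d = 9/2
  64a + 16b + 4c + d = -171/2
  729a + 81b + 9c + d = -3351/2
  1331a + 121b + 11c + d = -6471/2
Solving the system yields a = -3, b = 6, c = 3, d = -3/2.
So f(n) = -3n^3 + 6n^2 + 3n - 3/2.
Check: f(2) = 9/2. ✓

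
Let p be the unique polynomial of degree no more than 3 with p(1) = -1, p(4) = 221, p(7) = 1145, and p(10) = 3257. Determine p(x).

Write p(x) = ax^3 + bx^2 + cx + d. Substituting each data point gives a linear system:
  a + b + c + d = -1
  64a + 16b + 4c + d = 221
  343a + 49b + 7c + d = 1145
  1000a + 100b + 10c + d = 3257
Solving the system yields a = 3, b = 3, c = -4, d = -3.
So p(x) = 3x^3 + 3x^2 - 4x - 3.
Check: p(1) = -1. ✓

p(x) = 3x^3 + 3x^2 - 4x - 3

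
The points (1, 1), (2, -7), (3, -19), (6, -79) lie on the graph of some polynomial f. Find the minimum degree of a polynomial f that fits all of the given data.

2

Divided differences on the nodes 1, 2, 3, 6:
  order 0: 1  -7  -19  -79
  order 1: -8  -12  -20
  order 2: -2  -2
  order 3: 0
The order-2 divided differences are all -2 (nonzero) and every higher order vanishes, so the data lies on a polynomial of degree exactly 2.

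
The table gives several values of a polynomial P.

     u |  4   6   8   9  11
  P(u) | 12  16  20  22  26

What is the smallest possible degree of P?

Divided differences on the nodes 4, 6, 8, 9, 11:
  order 0: 12  16  20  22  26
  order 1: 2  2  2  2
  order 2: 0  0  0
  order 3: 0  0
  order 4: 0
The order-1 divided differences are all 2 (nonzero) and every higher order vanishes, so the data lies on a polynomial of degree exactly 1.

1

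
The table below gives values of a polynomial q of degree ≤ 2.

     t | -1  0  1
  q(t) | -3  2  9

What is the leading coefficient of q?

Write q(t) = at^2 + bt + c. Substituting each data point gives a linear system:
  a - b + c = -3
  c = 2
  a + b + c = 9
Solving the system yields a = 1, b = 6, c = 2.
So q(t) = t² + 6t + 2.
The leading coefficient is 1.

1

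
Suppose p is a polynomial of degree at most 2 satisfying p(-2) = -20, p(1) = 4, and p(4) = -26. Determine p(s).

p(s) = -3s^2 + 5s + 2

Using the Lagrange interpolation formula with nodes -2, 1, 4:
  L_0(s) = (s - 1)(s - 4) / 18
  L_1(s) = (s + 2)(s - 4) / -9
  L_2(s) = (s + 2)(s - 1) / 18
Then p(s) = -20·L_0(s) + 4·L_1(s) - 26·L_2(s).
Expanding and collecting terms gives p(s) = -3s^2 + 5s + 2.
Check: p(4) = -26. ✓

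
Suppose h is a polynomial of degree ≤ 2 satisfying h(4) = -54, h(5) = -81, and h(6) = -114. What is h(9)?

-249

Write h(t) = at^2 + bt + c. Substituting each data point gives a linear system:
  16a + 4b + c = -54
  25a + 5b + c = -81
  36a + 6b + c = -114
Solving the system yields a = -3, b = 0, c = -6.
So h(t) = -3t² - 6.
Then h(9) = -249.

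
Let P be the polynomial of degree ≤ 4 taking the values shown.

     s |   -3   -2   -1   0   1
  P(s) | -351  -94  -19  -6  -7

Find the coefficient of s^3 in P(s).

Write P(s) = as^4 + bs^3 + cs^2 + ds + e. Substituting each data point gives a linear system:
  81a - 27b + 9c - 3d + e = -351
  16a - 8b + 4c - 2d + e = -94
  a - b + c - d + e = -19
  e = -6
  a + b + c + d + e = -7
Solving the system yields a = -3, b = 2, c = -4, d = 4, e = -6.
So P(s) = -3s⁴ + 2s³ - 4s² + 4s - 6.
The coefficient of s^3 is 2.

2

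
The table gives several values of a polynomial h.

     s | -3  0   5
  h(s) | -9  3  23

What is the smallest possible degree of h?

1

Divided differences on the nodes -3, 0, 5:
  order 0: -9  3  23
  order 1: 4  4
  order 2: 0
The order-1 divided differences are all 4 (nonzero) and every higher order vanishes, so the data lies on a polynomial of degree exactly 1.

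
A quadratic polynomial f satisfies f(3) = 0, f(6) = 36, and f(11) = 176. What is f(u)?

Using the Lagrange interpolation formula with nodes 3, 6, 11:
  L_0(u) = (u - 6)(u - 11) / 24
  L_1(u) = (u - 3)(u - 11) / -15
  L_2(u) = (u - 3)(u - 6) / 40
Then f(u) = 0·L_0(u) + 36·L_1(u) + 176·L_2(u).
Expanding and collecting terms gives f(u) = 2u^2 - 6u.
Check: f(11) = 176. ✓

f(u) = 2u^2 - 6u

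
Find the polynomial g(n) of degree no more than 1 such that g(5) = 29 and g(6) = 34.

Write g(n) = an + b. Substituting each data point gives a linear system:
  5a + b = 29
  6a + b = 34
Solving the system yields a = 5, b = 4.
So g(n) = 5n + 4.
Check: g(6) = 34. ✓

g(n) = 5n + 4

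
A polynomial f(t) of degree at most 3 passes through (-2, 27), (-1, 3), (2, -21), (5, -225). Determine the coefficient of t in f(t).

-4

Write f(t) = at^3 + bt^2 + ct + d. Substituting each data point gives a linear system:
  -8a + 4b - 2c + d = 27
  -a + b - c + d = 3
  8a + 4b + 2c + d = -21
  125a + 25b + 5c + d = -225
Solving the system yields a = -2, b = 2, c = -4, d = -5.
So f(t) = -2t^3 + 2t^2 - 4t - 5.
The coefficient of t is -4.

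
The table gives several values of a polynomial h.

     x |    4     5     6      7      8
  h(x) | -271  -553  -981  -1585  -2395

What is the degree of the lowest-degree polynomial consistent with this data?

3

Forward differences of the values at x = 4, 5, 6, 7, 8:
  h  : -271  -553  -981  -1585  -2395
  Δ  : -282  -428  -604  -810
  Δ^2: -146  -176  -206
  Δ^3: -30  -30
  Δ^4: 0
The third differences are constant (-30) and nonzero, while all higher differences vanish, so the minimal degree is 3.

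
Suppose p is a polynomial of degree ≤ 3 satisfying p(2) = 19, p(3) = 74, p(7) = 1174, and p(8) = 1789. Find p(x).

p(x) = 4x^3 - 4x^2 - x + 5

Write p(x) = ax^3 + bx^2 + cx + d. Substituting each data point gives a linear system:
  8a + 4b + 2c + d = 19
  27a + 9b + 3c + d = 74
  343a + 49b + 7c + d = 1174
  512a + 64b + 8c + d = 1789
Solving the system yields a = 4, b = -4, c = -1, d = 5.
So p(x) = 4x³ - 4x² - x + 5.
Check: p(7) = 1174. ✓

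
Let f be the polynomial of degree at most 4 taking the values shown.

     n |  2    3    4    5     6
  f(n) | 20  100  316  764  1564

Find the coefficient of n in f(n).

Write f(n) = an^4 + bn^3 + cn^2 + dn + e. Substituting each data point gives a linear system:
  16a + 8b + 4c + 2d + e = 20
  81a + 27b + 9c + 3d + e = 100
  256a + 64b + 16c + 4d + e = 316
  625a + 125b + 25c + 5d + e = 764
  1296a + 216b + 36c + 6d + e = 1564
Solving the system yields a = 1, b = 2, c = -5, d = 2, e = 4.
So f(n) = n⁴ + 2n³ - 5n² + 2n + 4.
The coefficient of n is 2.

2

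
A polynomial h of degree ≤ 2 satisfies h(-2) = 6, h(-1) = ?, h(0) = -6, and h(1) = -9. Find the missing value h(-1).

The 3 known points determine the degree-2 polynomial uniquely.
Write h(n) = an^2 + bn + c. Substituting each data point gives a linear system:
  4a - 2b + c = 6
  c = -6
  a + b + c = -9
Solving the system yields a = 1, b = -4, c = -6.
So h(n) = n² - 4n - 6.
Then h(-1) = -1.

-1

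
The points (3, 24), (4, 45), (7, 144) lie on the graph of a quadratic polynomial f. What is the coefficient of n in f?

Write f(n) = an^2 + bn + c. Substituting each data point gives a linear system:
  9a + 3b + c = 24
  16a + 4b + c = 45
  49a + 7b + c = 144
Solving the system yields a = 3, b = 0, c = -3.
So f(n) = 3n^2 - 3.
The coefficient of n is 0.

0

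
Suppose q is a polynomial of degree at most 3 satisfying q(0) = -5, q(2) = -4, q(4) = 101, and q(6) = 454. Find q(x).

q(x) = 3x^3 - 5x^2 - (3/2)x - 5

Using the Lagrange interpolation formula with nodes 0, 2, 4, 6:
  L_0(x) = (x - 2)(x - 4)(x - 6) / -48
  L_1(x) = x(x - 4)(x - 6) / 16
  L_2(x) = x(x - 2)(x - 6) / -16
  L_3(x) = x(x - 2)(x - 4) / 48
Then q(x) = -5·L_0(x) - 4·L_1(x) + 101·L_2(x) + 454·L_3(x).
Expanding and collecting terms gives q(x) = 3x^3 - 5x^2 - (3/2)x - 5.
Check: q(4) = 101. ✓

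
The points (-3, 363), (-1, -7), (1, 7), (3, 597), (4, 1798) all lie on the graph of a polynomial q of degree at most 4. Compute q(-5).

3229

Using the Lagrange interpolation formula with nodes -3, -1, 1, 3, 4:
  L_0(u) = (u + 1)(u - 1)(u - 3)(u - 4) / 336
  L_1(u) = (u + 3)(u - 1)(u - 3)(u - 4) / -80
  L_2(u) = (u + 3)(u + 1)(u - 3)(u - 4) / 48
  L_3(u) = (u + 3)(u + 1)(u - 1)(u - 4) / -48
  L_4(u) = (u + 3)(u + 1)(u - 1)(u - 3) / 105
Then q(u) = 363·L_0(u) - 7·L_1(u) + 7·L_2(u) + 597·L_3(u) + 1798·L_4(u).
Expanding and collecting terms gives q(u) = 6u^4 + 4u^3 + 3u - 6.
Evaluating at u = -5: q(-5) = 3229.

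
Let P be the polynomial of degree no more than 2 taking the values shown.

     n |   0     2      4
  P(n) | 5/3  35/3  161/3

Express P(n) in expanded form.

Using the Lagrange interpolation formula with nodes 0, 2, 4:
  L_0(n) = (n - 2)(n - 4) / 8
  L_1(n) = n(n - 4) / -4
  L_2(n) = n(n - 2) / 8
Then P(n) = 5/3·L_0(n) + 35/3·L_1(n) + 161/3·L_2(n).
Expanding and collecting terms gives P(n) = 4n^2 - 3n + 5/3.
Check: P(0) = 5/3. ✓

P(n) = 4n^2 - 3n + 5/3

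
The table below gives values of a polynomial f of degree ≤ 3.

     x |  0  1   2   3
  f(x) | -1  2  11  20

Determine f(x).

Write f(x) = ax^3 + bx^2 + cx + d. Substituting each data point gives a linear system:
  d = -1
  a + b + c + d = 2
  8a + 4b + 2c + d = 11
  27a + 9b + 3c + d = 20
Solving the system yields a = -1, b = 6, c = -2, d = -1.
So f(x) = -x^3 + 6x^2 - 2x - 1.
Check: f(2) = 11. ✓

f(x) = -x^3 + 6x^2 - 2x - 1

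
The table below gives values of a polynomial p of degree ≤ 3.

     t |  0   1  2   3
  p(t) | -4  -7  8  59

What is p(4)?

Using the Lagrange interpolation formula with nodes 0, 1, 2, 3:
  L_0(t) = (t - 1)(t - 2)(t - 3) / -6
  L_1(t) = t(t - 2)(t - 3) / 2
  L_2(t) = t(t - 1)(t - 3) / -2
  L_3(t) = t(t - 1)(t - 2) / 6
Then p(t) = -4·L_0(t) - 7·L_1(t) + 8·L_2(t) + 59·L_3(t).
Expanding and collecting terms gives p(t) = 3t^3 - 6t - 4.
Evaluating at t = 4: p(4) = 164.

164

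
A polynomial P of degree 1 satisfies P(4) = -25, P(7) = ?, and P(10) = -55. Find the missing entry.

On equispaced nodes a degree-1 polynomial has vanishing second forward difference, so
  P(4) - 2·P(7) + P(10) = 0.
Substituting the known values and solving for P(7):
  -2·P(7) = 80
  P(7) = -40.

-40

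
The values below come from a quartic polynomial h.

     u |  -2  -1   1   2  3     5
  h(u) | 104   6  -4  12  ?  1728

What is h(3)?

The 5 known points determine the degree-4 polynomial uniquely.
Write h(u) = au^4 + bu^3 + cu^2 + du + e. Substituting each data point gives a linear system:
  16a - 8b + 4c - 2d + e = 104
  a - b + c - d + e = 6
  a + b + c + d + e = -4
  16a + 8b + 4c + 2d + e = 12
  625a + 125b + 25c + 5d + e = 1728
Solving the system yields a = 4, b = -6, c = -1, d = 1, e = -2.
So h(u) = 4u⁴ - 6u³ - u² + u - 2.
Then h(3) = 154.

154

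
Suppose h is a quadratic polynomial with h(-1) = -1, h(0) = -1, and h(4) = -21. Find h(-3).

-7

Write h(x) = ax^2 + bx + c. Substituting each data point gives a linear system:
  a - b + c = -1
  c = -1
  16a + 4b + c = -21
Solving the system yields a = -1, b = -1, c = -1.
So h(x) = -x^2 - x - 1.
Then h(-3) = -7.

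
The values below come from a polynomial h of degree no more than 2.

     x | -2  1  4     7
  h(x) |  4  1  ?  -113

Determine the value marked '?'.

On equispaced nodes a degree-2 polynomial has vanishing third forward difference, so
  - h(-2) + 3·h(1) - 3·h(4) + h(7) = 0.
Substituting the known values and solving for h(4):
  -3·h(4) = 114
  h(4) = -38.

-38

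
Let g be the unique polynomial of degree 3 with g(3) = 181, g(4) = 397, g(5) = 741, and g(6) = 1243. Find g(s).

Write g(s) = as^3 + bs^2 + cs + d. Substituting each data point gives a linear system:
  27a + 9b + 3c + d = 181
  64a + 16b + 4c + d = 397
  125a + 25b + 5c + d = 741
  216a + 36b + 6c + d = 1243
Solving the system yields a = 5, b = 4, c = 3, d = 1.
So g(s) = 5s^3 + 4s^2 + 3s + 1.
Check: g(6) = 1243. ✓

g(s) = 5s^3 + 4s^2 + 3s + 1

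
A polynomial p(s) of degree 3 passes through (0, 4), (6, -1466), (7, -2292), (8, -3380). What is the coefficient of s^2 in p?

-5

Write p(s) = as^3 + bs^2 + cs + d. Substituting each data point gives a linear system:
  d = 4
  216a + 36b + 6c + d = -1466
  343a + 49b + 7c + d = -2292
  512a + 64b + 8c + d = -3380
Solving the system yields a = -6, b = -5, c = 1, d = 4.
So p(s) = -6s³ - 5s² + s + 4.
The coefficient of s^2 is -5.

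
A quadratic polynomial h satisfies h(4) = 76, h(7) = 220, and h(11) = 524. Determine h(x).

h(x) = 4x^2 + 4x - 4

Using the Lagrange interpolation formula with nodes 4, 7, 11:
  L_0(x) = (x - 7)(x - 11) / 21
  L_1(x) = (x - 4)(x - 11) / -12
  L_2(x) = (x - 4)(x - 7) / 28
Then h(x) = 76·L_0(x) + 220·L_1(x) + 524·L_2(x).
Expanding and collecting terms gives h(x) = 4x^2 + 4x - 4.
Check: h(4) = 76. ✓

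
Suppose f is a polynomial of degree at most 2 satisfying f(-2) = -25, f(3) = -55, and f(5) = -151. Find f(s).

Write f(s) = as^2 + bs + c. Substituting each data point gives a linear system:
  4a - 2b + c = -25
  9a + 3b + c = -55
  25a + 5b + c = -151
Solving the system yields a = -6, b = 0, c = -1.
So f(s) = -6s^2 - 1.
Check: f(5) = -151. ✓

f(s) = -6s^2 - 1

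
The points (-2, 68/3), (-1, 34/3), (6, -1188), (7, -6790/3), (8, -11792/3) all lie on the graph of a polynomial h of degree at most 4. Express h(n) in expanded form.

h(n) = -n^4 - (1/3)n^3 + 6n^2 - 6n

Using the Lagrange interpolation formula with nodes -2, -1, 6, 7, 8:
  L_0(n) = (n + 1)(n - 6)(n - 7)(n - 8) / 720
  L_1(n) = (n + 2)(n - 6)(n - 7)(n - 8) / -504
  L_2(n) = (n + 2)(n + 1)(n - 7)(n - 8) / 112
  L_3(n) = (n + 2)(n + 1)(n - 6)(n - 8) / -72
  L_4(n) = (n + 2)(n + 1)(n - 6)(n - 7) / 180
Then h(n) = 68/3·L_0(n) + 34/3·L_1(n) - 1188·L_2(n) - 6790/3·L_3(n) - 11792/3·L_4(n).
Expanding and collecting terms gives h(n) = -n⁴ - (1/3)n³ + 6n² - 6n.
Check: h(-1) = 34/3. ✓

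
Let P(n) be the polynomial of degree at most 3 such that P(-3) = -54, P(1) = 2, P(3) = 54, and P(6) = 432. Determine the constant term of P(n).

Write P(n) = an^3 + bn^2 + cn + d. Substituting each data point gives a linear system:
  -27a + 9b - 3c + d = -54
  a + b + c + d = 2
  27a + 9b + 3c + d = 54
  216a + 36b + 6c + d = 432
Solving the system yields a = 2, b = 0, c = 0, d = 0.
So P(n) = 2n^3.
The constant term is 0.

0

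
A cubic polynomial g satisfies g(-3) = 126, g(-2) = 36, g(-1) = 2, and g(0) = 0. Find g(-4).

296

Using the Lagrange interpolation formula with nodes -3, -2, -1, 0:
  L_0(x) = (x + 2)(x + 1)x / -6
  L_1(x) = (x + 3)(x + 1)x / 2
  L_2(x) = (x + 3)(x + 2)x / -2
  L_3(x) = (x + 3)(x + 2)(x + 1) / 6
Then g(x) = 126·L_0(x) + 36·L_1(x) + 2·L_2(x) + 0·L_3(x).
Expanding and collecting terms gives g(x) = -4x³ + 4x² + 6x.
Evaluating at x = -4: g(-4) = 296.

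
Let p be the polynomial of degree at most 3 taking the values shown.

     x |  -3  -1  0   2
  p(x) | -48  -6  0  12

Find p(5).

Write p(x) = ax^3 + bx^2 + cx + d. Substituting each data point gives a linear system:
  -27a + 9b - 3c + d = -48
  -a + b - c + d = -6
  d = 0
  8a + 4b + 2c + d = 12
Solving the system yields a = 1, b = -1, c = 4, d = 0.
So p(x) = x^3 - x^2 + 4x.
Then p(5) = 120.

120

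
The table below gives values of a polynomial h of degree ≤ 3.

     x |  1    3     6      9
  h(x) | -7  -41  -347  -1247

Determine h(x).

Write h(x) = ax^3 + bx^2 + cx + d. Substituting each data point gives a linear system:
  a + b + c + d = -7
  27a + 9b + 3c + d = -41
  216a + 36b + 6c + d = -347
  729a + 81b + 9c + d = -1247
Solving the system yields a = -2, b = 3, c = -3, d = -5.
So h(x) = -2x³ + 3x² - 3x - 5.
Check: h(3) = -41. ✓

h(x) = -2x^3 + 3x^2 - 3x - 5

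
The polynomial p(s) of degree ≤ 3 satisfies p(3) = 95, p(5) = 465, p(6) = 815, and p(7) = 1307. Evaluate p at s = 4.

Using the Lagrange interpolation formula with nodes 3, 5, 6, 7:
  L_0(s) = (s - 5)(s - 6)(s - 7) / -24
  L_1(s) = (s - 3)(s - 6)(s - 7) / 4
  L_2(s) = (s - 3)(s - 5)(s - 7) / -3
  L_3(s) = (s - 3)(s - 5)(s - 6) / 8
Then p(s) = 95·L_0(s) + 465·L_1(s) + 815·L_2(s) + 1307·L_3(s).
Expanding and collecting terms gives p(s) = 4s^3 - s^2 - 3s + 5.
Evaluating at s = 4: p(4) = 233.

233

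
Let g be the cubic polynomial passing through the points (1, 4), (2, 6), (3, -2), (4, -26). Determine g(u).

Write g(u) = au^3 + bu^2 + cu + d. Substituting each data point gives a linear system:
  a + b + c + d = 4
  8a + 4b + 2c + d = 6
  27a + 9b + 3c + d = -2
  64a + 16b + 4c + d = -26
Solving the system yields a = -1, b = 1, c = 6, d = -2.
So g(u) = -u^3 + u^2 + 6u - 2.
Check: g(3) = -2. ✓

g(u) = -u^3 + u^2 + 6u - 2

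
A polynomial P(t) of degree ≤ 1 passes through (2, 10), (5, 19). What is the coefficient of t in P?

Write P(t) = at + b. Substituting each data point gives a linear system:
  2a + b = 10
  5a + b = 19
Solving the system yields a = 3, b = 4.
So P(t) = 3t + 4.
The leading coefficient is 3.

3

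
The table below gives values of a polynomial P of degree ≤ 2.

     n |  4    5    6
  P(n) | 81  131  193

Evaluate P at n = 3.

Using the Lagrange interpolation formula with nodes 4, 5, 6:
  L_0(n) = (n - 5)(n - 6) / 2
  L_1(n) = (n - 4)(n - 6) / -1
  L_2(n) = (n - 4)(n - 5) / 2
Then P(n) = 81·L_0(n) + 131·L_1(n) + 193·L_2(n).
Expanding and collecting terms gives P(n) = 6n^2 - 4n + 1.
Evaluating at n = 3: P(3) = 43.

43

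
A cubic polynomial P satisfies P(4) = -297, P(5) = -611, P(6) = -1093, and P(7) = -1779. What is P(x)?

P(x) = -6x^3 + 6x^2 - 2x - 1

Write P(x) = ax^3 + bx^2 + cx + d. Substituting each data point gives a linear system:
  64a + 16b + 4c + d = -297
  125a + 25b + 5c + d = -611
  216a + 36b + 6c + d = -1093
  343a + 49b + 7c + d = -1779
Solving the system yields a = -6, b = 6, c = -2, d = -1.
So P(x) = -6x^3 + 6x^2 - 2x - 1.
Check: P(6) = -1093. ✓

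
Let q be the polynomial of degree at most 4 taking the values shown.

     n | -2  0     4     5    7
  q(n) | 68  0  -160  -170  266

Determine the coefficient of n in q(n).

-4

Write q(n) = an^4 + bn^3 + cn^2 + dn + e. Substituting each data point gives a linear system:
  16a - 8b + 4c - 2d + e = 68
  e = 0
  256a + 64b + 16c + 4d + e = -160
  625a + 125b + 25c + 5d + e = -170
  2401a + 343b + 49c + 7d + e = 266
Solving the system yields a = 1, b = -6, c = -1, d = -4, e = 0.
So q(n) = n⁴ - 6n³ - n² - 4n.
The coefficient of n is -4.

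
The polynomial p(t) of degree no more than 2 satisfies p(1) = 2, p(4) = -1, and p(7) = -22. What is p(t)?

p(t) = -t^2 + 4t - 1

Write p(t) = at^2 + bt + c. Substituting each data point gives a linear system:
  a + b + c = 2
  16a + 4b + c = -1
  49a + 7b + c = -22
Solving the system yields a = -1, b = 4, c = -1.
So p(t) = -t^2 + 4t - 1.
Check: p(1) = 2. ✓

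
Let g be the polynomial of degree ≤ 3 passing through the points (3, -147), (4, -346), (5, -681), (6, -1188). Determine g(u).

Write g(u) = au^3 + bu^2 + cu + d. Substituting each data point gives a linear system:
  27a + 9b + 3c + d = -147
  64a + 16b + 4c + d = -346
  125a + 25b + 5c + d = -681
  216a + 36b + 6c + d = -1188
Solving the system yields a = -6, b = 4, c = -5, d = -6.
So g(u) = -6u³ + 4u² - 5u - 6.
Check: g(5) = -681. ✓

g(u) = -6u^3 + 4u^2 - 5u - 6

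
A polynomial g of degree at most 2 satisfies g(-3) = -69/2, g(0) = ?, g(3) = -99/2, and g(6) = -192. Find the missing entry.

On equispaced nodes a degree-2 polynomial has vanishing third forward difference, so
  - g(-3) + 3·g(0) - 3·g(3) + g(6) = 0.
Substituting the known values and solving for g(0):
  3·g(0) = 9
  g(0) = 3.

3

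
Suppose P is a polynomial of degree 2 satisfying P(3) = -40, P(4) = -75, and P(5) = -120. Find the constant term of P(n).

Write P(n) = an^2 + bn + c. Substituting each data point gives a linear system:
  9a + 3b + c = -40
  16a + 4b + c = -75
  25a + 5b + c = -120
Solving the system yields a = -5, b = 0, c = 5.
So P(n) = -5n^2 + 5.
The constant term is 5.

5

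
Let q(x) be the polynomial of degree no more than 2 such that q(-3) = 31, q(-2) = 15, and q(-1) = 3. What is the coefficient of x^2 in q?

Write q(x) = ax^2 + bx + c. Substituting each data point gives a linear system:
  9a - 3b + c = 31
  4a - 2b + c = 15
  a - b + c = 3
Solving the system yields a = 2, b = -6, c = -5.
So q(x) = 2x² - 6x - 5.
The leading coefficient is 2.

2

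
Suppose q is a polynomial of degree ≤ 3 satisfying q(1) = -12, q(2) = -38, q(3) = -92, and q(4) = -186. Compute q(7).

-828

Using the Lagrange interpolation formula with nodes 1, 2, 3, 4:
  L_0(s) = (s - 2)(s - 3)(s - 4) / -6
  L_1(s) = (s - 1)(s - 3)(s - 4) / 2
  L_2(s) = (s - 1)(s - 2)(s - 4) / -2
  L_3(s) = (s - 1)(s - 2)(s - 3) / 6
Then q(s) = -12·L_0(s) - 38·L_1(s) - 92·L_2(s) - 186·L_3(s).
Expanding and collecting terms gives q(s) = -2s^3 - 2s^2 - 6s - 2.
Evaluating at s = 7: q(7) = -828.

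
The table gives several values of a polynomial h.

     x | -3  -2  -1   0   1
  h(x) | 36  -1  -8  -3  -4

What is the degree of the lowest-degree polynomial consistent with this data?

Forward differences of the values at x = -3, -2, -1, 0, 1:
  h  : 36  -1  -8  -3  -4
  Δ  : -37  -7  5  -1
  Δ^2: 30  12  -6
  Δ^3: -18  -18
  Δ^4: 0
The third differences are constant (-18) and nonzero, while all higher differences vanish, so the minimal degree is 3.

3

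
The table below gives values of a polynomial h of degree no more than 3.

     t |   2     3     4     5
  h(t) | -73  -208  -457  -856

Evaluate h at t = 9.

-4672

Forward differences of the values at t = 2, 3, 4, 5:
  h  : -73  -208  -457  -856
  Δ  : -135  -249  -399
  Δ^2: -114  -150
  Δ^3: -36
The third differences are constant, confirming degree 3.
Interpolating (Newton forward form) and evaluating at t = 9 gives h(9) = -4672.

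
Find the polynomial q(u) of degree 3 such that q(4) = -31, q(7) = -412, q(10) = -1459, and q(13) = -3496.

q(u) = -2u^3 + 5u^2 + 4u + 1

Write q(u) = au^3 + bu^2 + cu + d. Substituting each data point gives a linear system:
  64a + 16b + 4c + d = -31
  343a + 49b + 7c + d = -412
  1000a + 100b + 10c + d = -1459
  2197a + 169b + 13c + d = -3496
Solving the system yields a = -2, b = 5, c = 4, d = 1.
So q(u) = -2u³ + 5u² + 4u + 1.
Check: q(10) = -1459. ✓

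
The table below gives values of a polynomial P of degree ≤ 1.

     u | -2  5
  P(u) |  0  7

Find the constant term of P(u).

2

Write P(u) = au + b. Substituting each data point gives a linear system:
  -2a + b = 0
  5a + b = 7
Solving the system yields a = 1, b = 2.
So P(u) = u + 2.
The constant term is 2.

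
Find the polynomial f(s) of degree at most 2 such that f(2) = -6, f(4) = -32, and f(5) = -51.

f(s) = -2s^2 - s + 4

Using the Lagrange interpolation formula with nodes 2, 4, 5:
  L_0(s) = (s - 4)(s - 5) / 6
  L_1(s) = (s - 2)(s - 5) / -2
  L_2(s) = (s - 2)(s - 4) / 3
Then f(s) = -6·L_0(s) - 32·L_1(s) - 51·L_2(s).
Expanding and collecting terms gives f(s) = -2s² - s + 4.
Check: f(2) = -6. ✓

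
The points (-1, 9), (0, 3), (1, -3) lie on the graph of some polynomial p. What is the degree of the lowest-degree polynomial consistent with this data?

Forward differences of the values at n = -1, 0, 1:
  p  : 9  3  -3
  Δ  : -6  -6
  Δ^2: 0
The first differences are constant (-6) and nonzero, while all higher differences vanish, so the minimal degree is 1.

1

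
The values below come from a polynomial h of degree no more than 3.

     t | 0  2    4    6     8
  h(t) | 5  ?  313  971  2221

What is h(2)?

55

The 4 known points determine the degree-3 polynomial uniquely.
Write h(t) = at^3 + bt^2 + ct + d. Substituting each data point gives a linear system:
  d = 5
  64a + 16b + 4c + d = 313
  216a + 36b + 6c + d = 971
  512a + 64b + 8c + d = 2221
Solving the system yields a = 4, b = 2, c = 5, d = 5.
So h(t) = 4t^3 + 2t^2 + 5t + 5.
Then h(2) = 55.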